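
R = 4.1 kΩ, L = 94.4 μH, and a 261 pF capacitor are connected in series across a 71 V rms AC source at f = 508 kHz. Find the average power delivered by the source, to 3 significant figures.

1.17 W

ω = 2πf = 3.192e+06 rad/s
X_L = ωL = 301 Ω
X_C = 1/(ωC) = 1200 Ω
Net reactance X = X_L − X_C = -899 Ω
Z = 4100 − j899 Ω
|Z| = √(4100² + 899²) = 4200 Ω
∠Z = arctan(-899/4100) = -12.4°
I = V/|Z| = 16.9 mA
P = VI cos φ = 71 × 0.0169 × cos(-12.4°) = 1.17 W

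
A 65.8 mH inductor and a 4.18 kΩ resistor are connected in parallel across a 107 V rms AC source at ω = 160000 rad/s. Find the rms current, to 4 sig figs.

X_L = ωL = 10530 Ω
Parallel: admittances add. Y = 1/R + 1/(jωL)
Y = (0.0002392 − j9.498e-05) S
|Y| = 0.0002574 S → |Z| = 1/|Y| = 3885 Ω, ∠Z = −∠Y = 21.65°
I = V/|Z| = 107/3885 = 27.54 mA

27.54 mA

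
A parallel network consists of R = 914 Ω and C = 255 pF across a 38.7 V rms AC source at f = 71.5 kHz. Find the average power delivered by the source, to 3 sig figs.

1.64 W

ω = 2πf = 449200 rad/s
X_C = 1/(ωC) = 8730 Ω
Parallel: admittances add. Y = 1/R + jωC
Y = (0.00109 + j0.000115) S
|Y| = 0.00110 S → |Z| = 1/|Y| = 909 Ω, ∠Z = −∠Y = -5.98°
I = V/|Z| = 42.6 mA
P = VI cos φ = 38.7 × 0.0426 × cos(-5.98°) = 1.64 W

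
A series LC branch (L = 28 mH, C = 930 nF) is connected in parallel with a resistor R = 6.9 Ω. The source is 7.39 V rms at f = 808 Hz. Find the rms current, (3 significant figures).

ω = 2πf = 5077 rad/s
X_L = ωL = 142 Ω
X_C = 1/(ωC) = 212 Ω
Branch 1: Z₁ = R = 6.90 Ω
Branch 2 (series LC): Z₂ = j(X_L − X_C) = −j69.6 Ω
Parallel: Z = Z₁Z₂/(Z₁+Z₂), |Z| = 6.87 Ω, ∠Z = -5.66°
I = V/|Z| = 7.39/6.87 = 1.08 A

1.08 A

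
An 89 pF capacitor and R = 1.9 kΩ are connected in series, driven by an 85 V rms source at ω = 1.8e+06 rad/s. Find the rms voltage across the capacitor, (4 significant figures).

81.32 V

X_C = 1/(ωC) = 6242 Ω
Z = 1900 − j6242 Ω
|Z| = √(1900² + 6242²) = 6525 Ω
I = V/|Z| = 13.03 mA
V_C = I·|Z_C| = 0.01303 × 6242 = 81.32 V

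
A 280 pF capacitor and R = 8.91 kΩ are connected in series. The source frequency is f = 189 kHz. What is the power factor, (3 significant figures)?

ω = 2πf = 1.188e+06 rad/s
X_C = 1/(ωC) = 3010 Ω
Z = 8910 − j3010 Ω
|Z| = √(8910² + 3010²) = 9400 Ω
∠Z = arctan(-3010/8910) = -18.7°
cos φ = cos(-18.7°) = 0.947

0.947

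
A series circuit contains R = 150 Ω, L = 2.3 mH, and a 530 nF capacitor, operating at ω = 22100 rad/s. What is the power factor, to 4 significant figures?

X_L = ωL = 50.83 Ω
X_C = 1/(ωC) = 85.38 Ω
Net reactance X = X_L − X_C = -34.55 Ω
Z = 150.0 − j34.55 Ω
|Z| = √(150.0² + 34.55²) = 153.9 Ω
∠Z = arctan(-34.55/150.0) = -12.97°
cos φ = cos(-12.97°) = 0.9745

0.9745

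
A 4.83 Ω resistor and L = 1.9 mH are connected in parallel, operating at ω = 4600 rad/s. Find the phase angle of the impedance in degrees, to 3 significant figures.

X_L = ωL = 8.74 Ω
Parallel: admittances add. Y = 1/R + 1/(jωL)
Y = (0.207 − j0.114) S
|Y| = 0.237 S → |Z| = 1/|Y| = 4.23 Ω, ∠Z = −∠Y = 28.9°

28.9°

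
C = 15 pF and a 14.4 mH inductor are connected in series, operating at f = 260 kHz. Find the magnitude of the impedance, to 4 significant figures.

17280 Ω

ω = 2πf = 1.634e+06 rad/s
X_L = ωL = 23520 Ω
X_C = 1/(ωC) = 40810 Ω
Net reactance X = X_L − X_C = -17280 Ω
Z = − j17280 Ω
|Z| = √(0² + 17280²) = 17280 Ω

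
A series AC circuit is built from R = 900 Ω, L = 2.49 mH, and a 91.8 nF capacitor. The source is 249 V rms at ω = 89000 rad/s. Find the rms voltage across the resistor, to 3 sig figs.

X_L = ωL = 222 Ω
X_C = 1/(ωC) = 122 Ω
Net reactance X = X_L − X_C = 99.2 Ω
Z = 900 + j99.2 Ω
|Z| = √(900² + 99.2²) = 905 Ω
I = V/|Z| = 275 mA
V_R = I·|Z_R| = 0.275 × 900 = 248 V

248 V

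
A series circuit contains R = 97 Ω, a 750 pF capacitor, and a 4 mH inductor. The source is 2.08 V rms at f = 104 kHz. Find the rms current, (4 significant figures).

3.577 mA

ω = 2πf = 653500 rad/s
X_L = ωL = 2614 Ω
X_C = 1/(ωC) = 2040 Ω
Net reactance X = X_L − X_C = 573.4 Ω
Z = 97.00 + j573.4 Ω
|Z| = √(97.00² + 573.4²) = 581.5 Ω
I = V/|Z| = 2.08/581.5 = 3.577 mA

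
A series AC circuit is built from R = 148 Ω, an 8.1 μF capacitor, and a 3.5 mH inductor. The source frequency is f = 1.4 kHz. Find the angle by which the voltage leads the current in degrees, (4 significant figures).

ω = 2πf = 8796 rad/s
X_L = ωL = 30.79 Ω
X_C = 1/(ωC) = 14.03 Ω
Net reactance X = X_L − X_C = 16.75 Ω
Z = 148.0 + j16.75 Ω
|Z| = √(148.0² + 16.75²) = 148.9 Ω
∠Z = arctan(16.75/148.0) = 6.458°

6.458°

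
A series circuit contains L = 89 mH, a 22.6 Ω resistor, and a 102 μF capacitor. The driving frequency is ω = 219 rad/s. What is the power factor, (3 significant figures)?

X_L = ωL = 19.5 Ω
X_C = 1/(ωC) = 44.8 Ω
Net reactance X = X_L − X_C = -25.3 Ω
Z = 22.6 − j25.3 Ω
|Z| = √(22.6² + 25.3²) = 33.9 Ω
∠Z = arctan(-25.3/22.6) = -48.2°
cos φ = cos(-48.2°) = 0.667

0.667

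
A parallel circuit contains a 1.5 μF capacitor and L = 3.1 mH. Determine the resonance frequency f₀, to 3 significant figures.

2.33 kHz

ω₀ = 1/√(LC) = 1/√(0.0031 × 1.5e-06) = 14660 rad/s
f₀ = ω₀/(2π) = 2.33 kHz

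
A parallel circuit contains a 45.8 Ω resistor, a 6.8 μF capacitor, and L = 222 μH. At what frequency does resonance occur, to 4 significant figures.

4.096 kHz

ω₀ = 1/√(LC) = 1/√(0.000222 × 6.8e-06) = 25740 rad/s
f₀ = ω₀/(2π) = 4.096 kHz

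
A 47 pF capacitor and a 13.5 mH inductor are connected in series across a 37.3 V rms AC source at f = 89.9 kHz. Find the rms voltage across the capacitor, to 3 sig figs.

46.8 V

ω = 2πf = 564900 rad/s
X_L = ωL = 7630 Ω
X_C = 1/(ωC) = 37700 Ω
Net reactance X = X_L − X_C = -30000 Ω
Z = − j30000 Ω
|Z| = √(0² + 30000²) = 30000 Ω
I = V/|Z| = 1.24 mA
V_C = I·|Z_C| = 0.00124 × 37700 = 46.8 V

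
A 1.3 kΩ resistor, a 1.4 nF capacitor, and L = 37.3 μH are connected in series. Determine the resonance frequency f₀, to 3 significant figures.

696 kHz

ω₀ = 1/√(LC) = 1/√(3.73e-05 × 1.4e-09) = 4.376e+06 rad/s
f₀ = ω₀/(2π) = 696 kHz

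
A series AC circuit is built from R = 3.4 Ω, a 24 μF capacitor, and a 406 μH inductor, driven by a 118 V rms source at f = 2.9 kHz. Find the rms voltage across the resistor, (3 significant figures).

65.4 V

ω = 2πf = 18220 rad/s
X_L = ωL = 7.40 Ω
X_C = 1/(ωC) = 2.29 Ω
Net reactance X = X_L − X_C = 5.11 Ω
Z = 3.40 + j5.11 Ω
|Z| = √(3.40² + 5.11²) = 6.14 Ω
I = V/|Z| = 19.2 A
V_R = I·|Z_R| = 19.2 × 3.40 = 65.4 V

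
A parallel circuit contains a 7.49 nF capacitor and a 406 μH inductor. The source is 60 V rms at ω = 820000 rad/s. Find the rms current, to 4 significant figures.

X_L = ωL = 332.9 Ω
X_C = 1/(ωC) = 162.8 Ω
Parallel: admittances add. Y = 1/(jωL) + jωC
Y = (0 + j0.003138) S
|Y| = 0.003138 S → |Z| = 1/|Y| = 318.7 Ω, ∠Z = −∠Y = -90.00°
I = V/|Z| = 60/318.7 = 188.3 mA

188.3 mA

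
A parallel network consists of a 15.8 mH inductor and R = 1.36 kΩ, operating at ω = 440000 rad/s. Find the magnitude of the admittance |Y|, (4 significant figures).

749.2 μS

X_L = ωL = 6952 Ω
Parallel: admittances add. Y = 1/R + 1/(jωL)
Y = (0.0007353 − j0.0001438) S
|Y| = 0.0007492 S → |Z| = 1/|Y| = 1335 Ω, ∠Z = −∠Y = 11.07°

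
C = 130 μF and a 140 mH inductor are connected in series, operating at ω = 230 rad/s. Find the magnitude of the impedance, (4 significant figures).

X_L = ωL = 32.20 Ω
X_C = 1/(ωC) = 33.44 Ω
Net reactance X = X_L − X_C = -1.245 Ω
Z = − j1.245 Ω
|Z| = √(0² + 1.245²) = 1.245 Ω

1.245 Ω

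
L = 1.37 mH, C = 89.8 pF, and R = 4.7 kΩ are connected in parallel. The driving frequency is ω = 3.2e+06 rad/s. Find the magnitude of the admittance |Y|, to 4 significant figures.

X_L = ωL = 4384 Ω
X_C = 1/(ωC) = 3480 Ω
Parallel: admittances add. Y = 1/R + 1/(jωL) + jωC
Y = (0.0002128 + j5.926e-05) S
|Y| = 0.0002209 S → |Z| = 1/|Y| = 4528 Ω, ∠Z = −∠Y = -15.56°

220.9 μS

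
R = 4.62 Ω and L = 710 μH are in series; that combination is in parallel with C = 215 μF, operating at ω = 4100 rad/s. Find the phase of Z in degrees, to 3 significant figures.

-78.8°

X_L = ωL = 2.91 Ω
X_C = 1/(ωC) = 1.13 Ω
Branch 1 (R+jX_L): Z₁ = 4.62 + j2.91 Ω, |Z₁| = 5.46 Ω
Branch 2 (−jX_C): Z₂ = −j1.13 Ω
Parallel: Z = Z₁Z₂/(Z₁+Z₂), |Z| = 1.25 Ω, ∠Z = -78.8°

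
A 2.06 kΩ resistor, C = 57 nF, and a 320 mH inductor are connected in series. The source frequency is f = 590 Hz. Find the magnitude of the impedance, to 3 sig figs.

ω = 2πf = 3707 rad/s
X_L = ωL = 1190 Ω
X_C = 1/(ωC) = 4730 Ω
Net reactance X = X_L − X_C = -3550 Ω
Z = 2060 − j3550 Ω
|Z| = √(2060² + 3550²) = 4100 Ω

4100 Ω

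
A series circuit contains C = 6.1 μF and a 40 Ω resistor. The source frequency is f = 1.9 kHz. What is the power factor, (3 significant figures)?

0.946

ω = 2πf = 11940 rad/s
X_C = 1/(ωC) = 13.7 Ω
Z = 40.0 − j13.7 Ω
|Z| = √(40.0² + 13.7²) = 42.3 Ω
∠Z = arctan(-13.7/40.0) = -18.9°
cos φ = cos(-18.9°) = 0.946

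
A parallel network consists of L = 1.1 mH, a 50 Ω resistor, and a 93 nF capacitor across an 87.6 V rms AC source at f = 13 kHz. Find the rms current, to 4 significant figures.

ω = 2πf = 81680 rad/s
X_L = ωL = 89.85 Ω
X_C = 1/(ωC) = 131.6 Ω
Parallel: admittances add. Y = 1/R + 1/(jωL) + jωC
Y = (0.02000 − j0.003533) S
|Y| = 0.02031 S → |Z| = 1/|Y| = 49.24 Ω, ∠Z = −∠Y = 10.02°
I = V/|Z| = 87.6/49.24 = 1.779 A

1.779 A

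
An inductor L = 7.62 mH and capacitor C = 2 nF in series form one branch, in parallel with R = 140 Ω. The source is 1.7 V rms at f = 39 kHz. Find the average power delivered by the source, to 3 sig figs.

ω = 2πf = 245000 rad/s
X_L = ωL = 1870 Ω
X_C = 1/(ωC) = 2040 Ω
Branch 1: Z₁ = R = 140 Ω
Branch 2 (series LC): Z₂ = j(X_L − X_C) = −j173 Ω
Parallel: Z = Z₁Z₂/(Z₁+Z₂), |Z| = 109 Ω, ∠Z = -38.9°
I = V/|Z| = 15.6 mA
P = VI cos φ = 1.7 × 0.0156 × cos(-38.9°) = 20.6 mW

20.6 mW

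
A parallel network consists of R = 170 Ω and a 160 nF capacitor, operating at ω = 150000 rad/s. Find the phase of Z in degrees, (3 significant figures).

-76.2°

X_C = 1/(ωC) = 41.7 Ω
Parallel: admittances add. Y = 1/R + jωC
Y = (0.00588 + j0.0240) S
|Y| = 0.0247 S → |Z| = 1/|Y| = 40.5 Ω, ∠Z = −∠Y = -76.2°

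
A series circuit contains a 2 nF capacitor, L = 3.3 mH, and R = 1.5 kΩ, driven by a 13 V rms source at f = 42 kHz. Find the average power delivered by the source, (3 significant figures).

ω = 2πf = 263900 rad/s
X_L = ωL = 871 Ω
X_C = 1/(ωC) = 1890 Ω
Net reactance X = X_L − X_C = -1020 Ω
Z = 1500 − j1020 Ω
|Z| = √(1500² + 1020²) = 1820 Ω
∠Z = arctan(-1020/1500) = -34.3°
I = V/|Z| = 7.16 mA
P = VI cos φ = 13 × 0.00716 × cos(-34.3°) = 76.9 mW

76.9 mW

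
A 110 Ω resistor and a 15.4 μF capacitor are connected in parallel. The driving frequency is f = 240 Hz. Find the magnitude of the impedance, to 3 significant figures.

ω = 2πf = 1508 rad/s
X_C = 1/(ωC) = 43.1 Ω
Parallel: admittances add. Y = 1/R + jωC
Y = (0.00909 + j0.0232) S
|Y| = 0.0249 S → |Z| = 1/|Y| = 40.1 Ω, ∠Z = −∠Y = -68.6°

40.1 Ω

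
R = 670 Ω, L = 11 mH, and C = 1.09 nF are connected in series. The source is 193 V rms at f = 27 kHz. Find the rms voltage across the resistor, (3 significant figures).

ω = 2πf = 169600 rad/s
X_L = ωL = 1870 Ω
X_C = 1/(ωC) = 5410 Ω
Net reactance X = X_L − X_C = -3540 Ω
Z = 670 − j3540 Ω
|Z| = √(670² + 3540²) = 3600 Ω
I = V/|Z| = 53.5 mA
V_R = I·|Z_R| = 0.0535 × 670 = 35.9 V

35.9 V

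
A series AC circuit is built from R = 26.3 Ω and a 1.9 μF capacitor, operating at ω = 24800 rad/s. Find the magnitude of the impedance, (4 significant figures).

X_C = 1/(ωC) = 21.22 Ω
Z = 26.30 − j21.22 Ω
|Z| = √(26.30² + 21.22²) = 33.79 Ω

33.79 Ω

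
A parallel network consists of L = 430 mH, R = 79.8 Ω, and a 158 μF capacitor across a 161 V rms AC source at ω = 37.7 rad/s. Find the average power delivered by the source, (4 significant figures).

X_L = ωL = 16.21 Ω
X_C = 1/(ωC) = 167.9 Ω
Parallel: admittances add. Y = 1/R + 1/(jωL) + jωC
Y = (0.01253 − j0.05573) S
|Y| = 0.05712 S → |Z| = 1/|Y| = 17.51 Ω, ∠Z = −∠Y = 77.33°
I = V/|Z| = 9.197 A
P = VI cos φ = 161 × 9.197 × cos(77.33°) = 324.8 W

324.8 W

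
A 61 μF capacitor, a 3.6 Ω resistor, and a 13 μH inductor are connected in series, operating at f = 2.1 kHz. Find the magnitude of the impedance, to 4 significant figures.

3.756 Ω

ω = 2πf = 13190 rad/s
X_L = ωL = 0.1715 Ω
X_C = 1/(ωC) = 1.242 Ω
Net reactance X = X_L − X_C = -1.071 Ω
Z = 3.600 − j1.071 Ω
|Z| = √(3.600² + 1.071²) = 3.756 Ω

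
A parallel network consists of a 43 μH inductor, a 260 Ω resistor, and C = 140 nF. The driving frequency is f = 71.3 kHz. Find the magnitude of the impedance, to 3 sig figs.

87.2 Ω

ω = 2πf = 448000 rad/s
X_L = ωL = 19.3 Ω
X_C = 1/(ωC) = 15.9 Ω
Parallel: admittances add. Y = 1/R + 1/(jωL) + jωC
Y = (0.00385 + j0.0108) S
|Y| = 0.0115 S → |Z| = 1/|Y| = 87.2 Ω, ∠Z = −∠Y = -70.4°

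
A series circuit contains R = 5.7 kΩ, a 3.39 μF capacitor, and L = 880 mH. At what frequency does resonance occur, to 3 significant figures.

92.1 Hz

ω₀ = 1/√(LC) = 1/√(0.88 × 3.39e-06) = 579.0 rad/s
f₀ = ω₀/(2π) = 92.1 Hz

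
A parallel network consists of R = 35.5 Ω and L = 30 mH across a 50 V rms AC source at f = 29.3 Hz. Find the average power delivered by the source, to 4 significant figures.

ω = 2πf = 184.1 rad/s
X_L = ωL = 5.523 Ω
Parallel: admittances add. Y = 1/R + 1/(jωL)
Y = (0.02817 − j0.1811) S
|Y| = 0.1832 S → |Z| = 1/|Y| = 5.457 Ω, ∠Z = −∠Y = 81.16°
I = V/|Z| = 9.162 A
P = VI cos φ = 50 × 9.162 × cos(81.16°) = 70.42 W

70.42 W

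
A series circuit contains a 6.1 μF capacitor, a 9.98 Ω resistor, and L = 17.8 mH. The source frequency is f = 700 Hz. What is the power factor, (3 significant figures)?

0.236

ω = 2πf = 4398 rad/s
X_L = ωL = 78.3 Ω
X_C = 1/(ωC) = 37.3 Ω
Net reactance X = X_L − X_C = 41.0 Ω
Z = 9.98 + j41.0 Ω
|Z| = √(9.98² + 41.0²) = 42.2 Ω
∠Z = arctan(41.0/9.98) = 76.3°
cos φ = cos(76.3°) = 0.236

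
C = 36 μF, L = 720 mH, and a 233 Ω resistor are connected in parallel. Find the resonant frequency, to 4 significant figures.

ω₀ = 1/√(LC) = 1/√(0.72 × 3.6e-05) = 196.4 rad/s
f₀ = ω₀/(2π) = 31.26 Hz

31.26 Hz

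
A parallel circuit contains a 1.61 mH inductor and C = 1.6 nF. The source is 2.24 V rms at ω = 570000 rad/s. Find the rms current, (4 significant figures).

X_L = ωL = 917.7 Ω
X_C = 1/(ωC) = 1096 Ω
Parallel: admittances add. Y = 1/(jωL) + jωC
Y = (0 − j0.0001777) S
|Y| = 0.0001777 S → |Z| = 1/|Y| = 5628 Ω, ∠Z = −∠Y = 90.00°
I = V/|Z| = 2.24/5628 = 398.0 μA

398.0 μA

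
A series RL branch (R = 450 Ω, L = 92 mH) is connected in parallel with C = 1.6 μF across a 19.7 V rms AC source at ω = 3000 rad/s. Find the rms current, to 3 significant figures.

X_L = ωL = 276 Ω
X_C = 1/(ωC) = 208 Ω
Branch 1 (R+jX_L): Z₁ = 450 + j276 Ω, |Z₁| = 528 Ω
Branch 2 (−jX_C): Z₂ = −j208 Ω
Parallel: Z = Z₁Z₂/(Z₁+Z₂), |Z| = 242 Ω, ∠Z = -67.0°
I = V/|Z| = 19.7/242 = 81.5 mA

81.5 mA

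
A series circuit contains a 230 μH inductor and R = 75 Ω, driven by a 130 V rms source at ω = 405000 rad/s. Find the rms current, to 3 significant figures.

1.09 A

X_L = ωL = 93.2 Ω
Z = 75.0 + j93.2 Ω
|Z| = √(75.0² + 93.2²) = 120 Ω
I = V/|Z| = 130/120 = 1.09 A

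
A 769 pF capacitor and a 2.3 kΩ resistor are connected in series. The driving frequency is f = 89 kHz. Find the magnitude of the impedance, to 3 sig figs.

ω = 2πf = 559200 rad/s
X_C = 1/(ωC) = 2330 Ω
Z = 2300 − j2330 Ω
|Z| = √(2300² + 2330²) = 3270 Ω

3270 Ω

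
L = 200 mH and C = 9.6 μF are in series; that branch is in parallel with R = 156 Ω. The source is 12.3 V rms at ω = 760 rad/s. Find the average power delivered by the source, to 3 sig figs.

X_L = ωL = 152 Ω
X_C = 1/(ωC) = 137 Ω
Branch 1: Z₁ = R = 156 Ω
Branch 2 (series LC): Z₂ = j(X_L − X_C) = j14.9 Ω
Parallel: Z = Z₁Z₂/(Z₁+Z₂), |Z| = 14.9 Ω, ∠Z = 84.5°
I = V/|Z| = 827 mA
P = VI cos φ = 12.3 × 0.827 × cos(84.5°) = 970 mW

970 mW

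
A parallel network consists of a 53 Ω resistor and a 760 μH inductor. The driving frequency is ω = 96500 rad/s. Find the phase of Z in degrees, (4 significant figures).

35.85°

X_L = ωL = 73.34 Ω
Parallel: admittances add. Y = 1/R + 1/(jωL)
Y = (0.01887 − j0.01364) S
|Y| = 0.02328 S → |Z| = 1/|Y| = 42.96 Ω, ∠Z = −∠Y = 35.85°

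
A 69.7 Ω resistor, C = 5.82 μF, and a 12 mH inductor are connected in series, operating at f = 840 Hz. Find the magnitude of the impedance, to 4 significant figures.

ω = 2πf = 5278 rad/s
X_L = ωL = 63.33 Ω
X_C = 1/(ωC) = 32.56 Ω
Net reactance X = X_L − X_C = 30.78 Ω
Z = 69.70 + j30.78 Ω
|Z| = √(69.70² + 30.78²) = 76.19 Ω

76.19 Ω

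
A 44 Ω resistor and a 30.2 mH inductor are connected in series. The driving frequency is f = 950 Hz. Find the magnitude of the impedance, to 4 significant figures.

ω = 2πf = 5969 rad/s
X_L = ωL = 180.3 Ω
Z = 44.00 + j180.3 Ω
|Z| = √(44.00² + 180.3²) = 185.6 Ω

185.6 Ω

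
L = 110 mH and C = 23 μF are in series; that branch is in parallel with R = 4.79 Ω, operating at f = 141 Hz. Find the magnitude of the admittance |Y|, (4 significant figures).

209.8 mS

ω = 2πf = 885.9 rad/s
X_L = ωL = 97.45 Ω
X_C = 1/(ωC) = 49.08 Ω
Branch 1: Z₁ = R = 4.790 Ω
Branch 2 (series LC): Z₂ = j(X_L − X_C) = j48.38 Ω
Parallel: Z = Z₁Z₂/(Z₁+Z₂), |Z| = 4.767 Ω, ∠Z = 5.655°
|Y| = 1/|Z| = 209.8 mS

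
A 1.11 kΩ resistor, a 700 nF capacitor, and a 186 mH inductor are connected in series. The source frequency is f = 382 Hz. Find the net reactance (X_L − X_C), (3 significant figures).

-149 Ω

ω = 2πf = 2400 rad/s
X_L = ωL = 446 Ω
X_C = 1/(ωC) = 595 Ω
X = 446 − 595 = -149 Ω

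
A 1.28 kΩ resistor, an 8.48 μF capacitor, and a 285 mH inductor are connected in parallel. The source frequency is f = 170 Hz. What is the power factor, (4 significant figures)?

ω = 2πf = 1068 rad/s
X_L = ωL = 304.4 Ω
X_C = 1/(ωC) = 110.4 Ω
Parallel: admittances add. Y = 1/R + 1/(jωL) + jωC
Y = (0.0007813 + j0.005773) S
|Y| = 0.005826 S → |Z| = 1/|Y| = 171.7 Ω, ∠Z = −∠Y = -82.29°
cos φ = cos(-82.29°) = 0.1341

0.1341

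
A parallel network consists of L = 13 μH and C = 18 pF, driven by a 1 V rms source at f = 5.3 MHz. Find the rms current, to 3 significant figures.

1.71 mA

ω = 2πf = 3.33e+07 rad/s
X_L = ωL = 433 Ω
X_C = 1/(ωC) = 1670 Ω
Parallel: admittances add. Y = 1/(jωL) + jωC
Y = (0 − j0.00171) S
|Y| = 0.00171 S → |Z| = 1/|Y| = 585 Ω, ∠Z = −∠Y = 90.0°
I = V/|Z| = 1/585 = 1.71 mA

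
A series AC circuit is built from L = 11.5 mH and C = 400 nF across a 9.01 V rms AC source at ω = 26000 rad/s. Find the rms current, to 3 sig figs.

44.4 mA

X_L = ωL = 299 Ω
X_C = 1/(ωC) = 96.2 Ω
Net reactance X = X_L − X_C = 203 Ω
Z = j203 Ω
|Z| = √(0² + 203²) = 203 Ω
I = V/|Z| = 9.01/203 = 44.4 mA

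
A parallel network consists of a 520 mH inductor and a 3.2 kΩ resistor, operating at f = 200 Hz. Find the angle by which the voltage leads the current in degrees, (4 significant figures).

ω = 2πf = 1257 rad/s
X_L = ωL = 653.5 Ω
Parallel: admittances add. Y = 1/R + 1/(jωL)
Y = (0.0003125 − j0.001530) S
|Y| = 0.001562 S → |Z| = 1/|Y| = 640.2 Ω, ∠Z = −∠Y = 78.46°

78.46°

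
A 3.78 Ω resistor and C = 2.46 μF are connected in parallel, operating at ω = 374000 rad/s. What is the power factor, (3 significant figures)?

0.276

X_C = 1/(ωC) = 1.09 Ω
Parallel: admittances add. Y = 1/R + jωC
Y = (0.265 + j0.920) S
|Y| = 0.957 S → |Z| = 1/|Y| = 1.04 Ω, ∠Z = −∠Y = -74.0°
cos φ = cos(-74.0°) = 0.276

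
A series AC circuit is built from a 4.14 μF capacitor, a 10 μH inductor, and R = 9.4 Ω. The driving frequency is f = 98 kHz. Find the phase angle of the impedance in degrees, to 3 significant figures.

ω = 2πf = 615800 rad/s
X_L = ωL = 6.16 Ω
X_C = 1/(ωC) = 0.392 Ω
Net reactance X = X_L − X_C = 5.77 Ω
Z = 9.40 + j5.77 Ω
|Z| = √(9.40² + 5.77²) = 11.0 Ω
∠Z = arctan(5.77/9.40) = 31.5°

31.5°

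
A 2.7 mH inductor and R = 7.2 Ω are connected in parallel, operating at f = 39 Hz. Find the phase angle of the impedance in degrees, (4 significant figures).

ω = 2πf = 245.0 rad/s
X_L = ωL = 0.6616 Ω
Parallel: admittances add. Y = 1/R + 1/(jωL)
Y = (0.1389 − j1.511) S
|Y| = 1.518 S → |Z| = 1/|Y| = 0.6588 Ω, ∠Z = −∠Y = 84.75°

84.75°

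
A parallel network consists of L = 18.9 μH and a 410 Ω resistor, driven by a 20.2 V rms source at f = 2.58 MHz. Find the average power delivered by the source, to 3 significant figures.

995 mW

ω = 2πf = 1.621e+07 rad/s
X_L = ωL = 306 Ω
Parallel: admittances add. Y = 1/R + 1/(jωL)
Y = (0.00244 − j0.00326) S
|Y| = 0.00407 S → |Z| = 1/|Y| = 245 Ω, ∠Z = −∠Y = 53.2°
I = V/|Z| = 82.3 mA
P = VI cos φ = 20.2 × 0.0823 × cos(53.2°) = 995 mW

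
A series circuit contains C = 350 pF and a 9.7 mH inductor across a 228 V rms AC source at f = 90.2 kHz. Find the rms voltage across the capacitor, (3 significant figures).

ω = 2πf = 566700 rad/s
X_L = ωL = 5500 Ω
X_C = 1/(ωC) = 5040 Ω
Net reactance X = X_L − X_C = 456 Ω
Z = j456 Ω
|Z| = √(0² + 456²) = 456 Ω
I = V/|Z| = 500 mA
V_C = I·|Z_C| = 0.500 × 5040 = 2520 V

2520 V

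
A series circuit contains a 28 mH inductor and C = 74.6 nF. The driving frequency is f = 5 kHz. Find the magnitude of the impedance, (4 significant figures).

453.0 Ω

ω = 2πf = 31420 rad/s
X_L = ωL = 879.6 Ω
X_C = 1/(ωC) = 426.7 Ω
Net reactance X = X_L − X_C = 453.0 Ω
Z = j453.0 Ω
|Z| = √(0² + 453.0²) = 453.0 Ω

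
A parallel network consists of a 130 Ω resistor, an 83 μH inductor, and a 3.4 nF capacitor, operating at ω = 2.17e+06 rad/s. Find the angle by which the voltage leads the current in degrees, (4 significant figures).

-13.35°

X_L = ωL = 180.1 Ω
X_C = 1/(ωC) = 135.5 Ω
Parallel: admittances add. Y = 1/R + 1/(jωL) + jωC
Y = (0.007692 + j0.001826) S
|Y| = 0.007906 S → |Z| = 1/|Y| = 126.5 Ω, ∠Z = −∠Y = -13.35°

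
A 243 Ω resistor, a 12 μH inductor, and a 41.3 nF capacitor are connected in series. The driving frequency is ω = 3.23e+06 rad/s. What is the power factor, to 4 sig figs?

X_L = ωL = 38.76 Ω
X_C = 1/(ωC) = 7.496 Ω
Net reactance X = X_L − X_C = 31.26 Ω
Z = 243.0 + j31.26 Ω
|Z| = √(243.0² + 31.26²) = 245.0 Ω
∠Z = arctan(31.26/243.0) = 7.331°
cos φ = cos(7.331°) = 0.9918

0.9918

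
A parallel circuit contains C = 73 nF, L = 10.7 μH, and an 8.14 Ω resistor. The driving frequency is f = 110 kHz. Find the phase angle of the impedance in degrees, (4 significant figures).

ω = 2πf = 691200 rad/s
X_L = ωL = 7.395 Ω
X_C = 1/(ωC) = 19.82 Ω
Parallel: admittances add. Y = 1/R + 1/(jωL) + jωC
Y = (0.1229 − j0.08477) S
|Y| = 0.1493 S → |Z| = 1/|Y| = 6.700 Ω, ∠Z = −∠Y = 34.61°

34.61°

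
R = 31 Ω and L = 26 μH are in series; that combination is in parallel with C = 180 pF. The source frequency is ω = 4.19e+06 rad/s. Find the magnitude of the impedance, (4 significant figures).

X_L = ωL = 108.9 Ω
X_C = 1/(ωC) = 1326 Ω
Branch 1 (R+jX_L): Z₁ = 31.00 + j108.9 Ω, |Z₁| = 113.3 Ω
Branch 2 (−jX_C): Z₂ = −j1326 Ω
Parallel: Z = Z₁Z₂/(Z₁+Z₂), |Z| = 123.4 Ω, ∠Z = 72.66°

123.4 Ω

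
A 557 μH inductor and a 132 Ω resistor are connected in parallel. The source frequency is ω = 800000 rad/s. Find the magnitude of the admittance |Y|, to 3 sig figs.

X_L = ωL = 446 Ω
Parallel: admittances add. Y = 1/R + 1/(jωL)
Y = (0.00758 − j0.00224) S
|Y| = 0.00790 S → |Z| = 1/|Y| = 127 Ω, ∠Z = −∠Y = 16.5°

7.90 mS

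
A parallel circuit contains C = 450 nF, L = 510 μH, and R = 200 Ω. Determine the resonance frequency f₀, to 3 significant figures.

10.5 kHz

ω₀ = 1/√(LC) = 1/√(0.00051 × 4.5e-07) = 66010 rad/s
f₀ = ω₀/(2π) = 10.5 kHz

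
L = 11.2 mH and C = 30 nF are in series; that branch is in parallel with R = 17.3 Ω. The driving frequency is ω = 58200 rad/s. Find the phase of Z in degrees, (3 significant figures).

X_L = ωL = 652 Ω
X_C = 1/(ωC) = 573 Ω
Branch 1: Z₁ = R = 17.3 Ω
Branch 2 (series LC): Z₂ = j(X_L − X_C) = j79.1 Ω
Parallel: Z = Z₁Z₂/(Z₁+Z₂), |Z| = 16.9 Ω, ∠Z = 12.3°

12.3°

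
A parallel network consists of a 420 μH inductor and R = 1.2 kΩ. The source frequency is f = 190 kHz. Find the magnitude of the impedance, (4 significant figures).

ω = 2πf = 1.194e+06 rad/s
X_L = ωL = 501.4 Ω
Parallel: admittances add. Y = 1/R + 1/(jωL)
Y = (0.0008333 − j0.001994) S
|Y| = 0.002162 S → |Z| = 1/|Y| = 462.6 Ω, ∠Z = −∠Y = 67.32°

462.6 Ω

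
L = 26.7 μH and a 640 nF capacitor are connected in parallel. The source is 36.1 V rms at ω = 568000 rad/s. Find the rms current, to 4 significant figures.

X_L = ωL = 15.17 Ω
X_C = 1/(ωC) = 2.751 Ω
Parallel: admittances add. Y = 1/(jωL) + jωC
Y = (0 + j0.2976) S
|Y| = 0.2976 S → |Z| = 1/|Y| = 3.360 Ω, ∠Z = −∠Y = -90.00°
I = V/|Z| = 36.1/3.360 = 10.74 A

10.74 A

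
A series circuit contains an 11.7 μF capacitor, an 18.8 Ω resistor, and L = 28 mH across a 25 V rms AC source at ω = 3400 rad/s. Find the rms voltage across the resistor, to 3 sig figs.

X_L = ωL = 95.2 Ω
X_C = 1/(ωC) = 25.1 Ω
Net reactance X = X_L − X_C = 70.1 Ω
Z = 18.8 + j70.1 Ω
|Z| = √(18.8² + 70.1²) = 72.5 Ω
I = V/|Z| = 345 mA
V_R = I·|Z_R| = 0.345 × 18.8 = 6.48 V

6.48 V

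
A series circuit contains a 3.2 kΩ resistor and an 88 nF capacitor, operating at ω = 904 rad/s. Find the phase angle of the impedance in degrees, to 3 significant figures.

-75.7°

X_C = 1/(ωC) = 12600 Ω
Z = 3200 − j12600 Ω
|Z| = √(3200² + 12600²) = 13000 Ω
∠Z = arctan(-12600/3200) = -75.7°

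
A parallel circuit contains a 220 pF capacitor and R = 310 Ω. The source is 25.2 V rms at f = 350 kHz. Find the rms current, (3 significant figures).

ω = 2πf = 2.199e+06 rad/s
X_C = 1/(ωC) = 2070 Ω
Parallel: admittances add. Y = 1/R + jωC
Y = (0.00323 + j0.000484) S
|Y| = 0.00326 S → |Z| = 1/|Y| = 307 Ω, ∠Z = −∠Y = -8.53°
I = V/|Z| = 25.2/307 = 82.2 mA

82.2 mA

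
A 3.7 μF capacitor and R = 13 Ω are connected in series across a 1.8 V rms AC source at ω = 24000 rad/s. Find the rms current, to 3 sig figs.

105 mA

X_C = 1/(ωC) = 11.3 Ω
Z = 13.0 − j11.3 Ω
|Z| = √(13.0² + 11.3²) = 17.2 Ω
I = V/|Z| = 1.8/17.2 = 105 mA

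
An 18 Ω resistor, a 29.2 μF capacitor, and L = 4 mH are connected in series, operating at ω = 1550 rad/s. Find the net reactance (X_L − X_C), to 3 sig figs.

X_L = ωL = 6.20 Ω
X_C = 1/(ωC) = 22.1 Ω
X = 6.20 − 22.1 = -15.9 Ω

-15.9 Ω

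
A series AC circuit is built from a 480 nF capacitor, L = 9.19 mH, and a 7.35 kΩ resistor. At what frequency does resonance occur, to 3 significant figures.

2.40 kHz

ω₀ = 1/√(LC) = 1/√(0.00919 × 4.8e-07) = 15060 rad/s
f₀ = ω₀/(2π) = 2.40 kHz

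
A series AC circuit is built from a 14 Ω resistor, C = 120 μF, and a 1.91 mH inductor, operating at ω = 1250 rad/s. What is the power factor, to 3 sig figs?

X_L = ωL = 2.39 Ω
X_C = 1/(ωC) = 6.67 Ω
Net reactance X = X_L − X_C = -4.28 Ω
Z = 14.0 − j4.28 Ω
|Z| = √(14.0² + 4.28²) = 14.6 Ω
∠Z = arctan(-4.28/14.0) = -17.0°
cos φ = cos(-17.0°) = 0.956

0.956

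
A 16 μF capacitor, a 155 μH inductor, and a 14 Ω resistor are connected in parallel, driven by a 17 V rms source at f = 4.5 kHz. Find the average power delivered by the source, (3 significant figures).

ω = 2πf = 28270 rad/s
X_L = ωL = 4.38 Ω
X_C = 1/(ωC) = 2.21 Ω
Parallel: admittances add. Y = 1/R + 1/(jωL) + jωC
Y = (0.0714 + j0.224) S
|Y| = 0.235 S → |Z| = 1/|Y| = 4.25 Ω, ∠Z = −∠Y = -72.3°
I = V/|Z| = 4.00 A
P = VI cos φ = 17 × 4.00 × cos(-72.3°) = 20.6 W

20.6 W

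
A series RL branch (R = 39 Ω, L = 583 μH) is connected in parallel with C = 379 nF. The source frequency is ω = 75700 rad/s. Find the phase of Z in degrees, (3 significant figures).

X_L = ωL = 44.1 Ω
X_C = 1/(ωC) = 34.9 Ω
Branch 1 (R+jX_L): Z₁ = 39.0 + j44.1 Ω, |Z₁| = 58.9 Ω
Branch 2 (−jX_C): Z₂ = −j34.9 Ω
Parallel: Z = Z₁Z₂/(Z₁+Z₂), |Z| = 51.2 Ω, ∠Z = -54.8°

-54.8°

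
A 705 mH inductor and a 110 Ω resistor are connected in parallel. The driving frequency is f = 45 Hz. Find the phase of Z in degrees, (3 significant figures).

ω = 2πf = 282.7 rad/s
X_L = ωL = 199 Ω
Parallel: admittances add. Y = 1/R + 1/(jωL)
Y = (0.00909 − j0.00502) S
|Y| = 0.0104 S → |Z| = 1/|Y| = 96.3 Ω, ∠Z = −∠Y = 28.9°

28.9°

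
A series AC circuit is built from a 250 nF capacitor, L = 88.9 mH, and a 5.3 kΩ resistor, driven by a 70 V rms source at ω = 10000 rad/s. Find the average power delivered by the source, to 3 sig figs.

917 mW

X_L = ωL = 889 Ω
X_C = 1/(ωC) = 400 Ω
Net reactance X = X_L − X_C = 489 Ω
Z = 5300 + j489 Ω
|Z| = √(5300² + 489²) = 5320 Ω
∠Z = arctan(489/5300) = 5.27°
I = V/|Z| = 13.2 mA
P = VI cos φ = 70 × 0.0132 × cos(5.27°) = 917 mW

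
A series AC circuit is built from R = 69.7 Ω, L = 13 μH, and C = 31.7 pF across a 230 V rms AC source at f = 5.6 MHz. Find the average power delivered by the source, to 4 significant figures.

18.65 W

ω = 2πf = 3.519e+07 rad/s
X_L = ωL = 457.4 Ω
X_C = 1/(ωC) = 896.5 Ω
Net reactance X = X_L − X_C = -439.1 Ω
Z = 69.70 − j439.1 Ω
|Z| = √(69.70² + 439.1²) = 444.6 Ω
∠Z = arctan(-439.1/69.70) = -80.98°
I = V/|Z| = 517.3 mA
P = VI cos φ = 230 × 0.5173 × cos(-80.98°) = 18.65 W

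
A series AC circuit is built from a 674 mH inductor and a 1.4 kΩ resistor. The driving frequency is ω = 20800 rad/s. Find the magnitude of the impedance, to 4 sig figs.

X_L = ωL = 14020 Ω
Z = 1400 + j14020 Ω
|Z| = √(1400² + 14020²) = 14090 Ω

14090 Ω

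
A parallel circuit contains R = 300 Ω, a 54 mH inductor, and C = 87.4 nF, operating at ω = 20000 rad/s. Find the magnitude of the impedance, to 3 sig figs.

291 Ω

X_L = ωL = 1080 Ω
X_C = 1/(ωC) = 572 Ω
Parallel: admittances add. Y = 1/R + 1/(jωL) + jωC
Y = (0.00333 + j0.000822) S
|Y| = 0.00343 S → |Z| = 1/|Y| = 291 Ω, ∠Z = −∠Y = -13.9°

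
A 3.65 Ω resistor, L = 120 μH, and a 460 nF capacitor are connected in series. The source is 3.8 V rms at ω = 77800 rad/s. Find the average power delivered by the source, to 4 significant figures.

X_L = ωL = 9.336 Ω
X_C = 1/(ωC) = 27.94 Ω
Net reactance X = X_L − X_C = -18.61 Ω
Z = 3.650 − j18.61 Ω
|Z| = √(3.650² + 18.61²) = 18.96 Ω
∠Z = arctan(-18.61/3.650) = -78.90°
I = V/|Z| = 200.4 mA
P = VI cos φ = 3.8 × 0.2004 × cos(-78.90°) = 146.6 mW

146.6 mW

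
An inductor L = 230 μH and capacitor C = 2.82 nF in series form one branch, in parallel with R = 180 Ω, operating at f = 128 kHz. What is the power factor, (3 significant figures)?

0.818

ω = 2πf = 804200 rad/s
X_L = ωL = 185 Ω
X_C = 1/(ωC) = 441 Ω
Branch 1: Z₁ = R = 180 Ω
Branch 2 (series LC): Z₂ = j(X_L − X_C) = −j256 Ω
Parallel: Z = Z₁Z₂/(Z₁+Z₂), |Z| = 147 Ω, ∠Z = -35.1°
cos φ = cos(-35.1°) = 0.818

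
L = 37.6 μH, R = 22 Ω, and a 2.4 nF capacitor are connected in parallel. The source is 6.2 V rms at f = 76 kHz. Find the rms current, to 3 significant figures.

ω = 2πf = 477500 rad/s
X_L = ωL = 18.0 Ω
X_C = 1/(ωC) = 873 Ω
Parallel: admittances add. Y = 1/R + 1/(jωL) + jωC
Y = (0.0455 − j0.0545) S
|Y| = 0.0710 S → |Z| = 1/|Y| = 14.1 Ω, ∠Z = −∠Y = 50.2°
I = V/|Z| = 6.2/14.1 = 440 mA

440 mA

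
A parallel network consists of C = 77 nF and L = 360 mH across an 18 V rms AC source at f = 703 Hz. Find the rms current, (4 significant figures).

ω = 2πf = 4417 rad/s
X_L = ωL = 1590 Ω
X_C = 1/(ωC) = 2940 Ω
Parallel: admittances add. Y = 1/(jωL) + jωC
Y = (0 − j0.0002888) S
|Y| = 0.0002888 S → |Z| = 1/|Y| = 3463 Ω, ∠Z = −∠Y = 90.00°
I = V/|Z| = 18/3463 = 5.198 mA

5.198 mA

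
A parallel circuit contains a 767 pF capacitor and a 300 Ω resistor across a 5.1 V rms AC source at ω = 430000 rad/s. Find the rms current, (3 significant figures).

17.1 mA

X_C = 1/(ωC) = 3030 Ω
Parallel: admittances add. Y = 1/R + jωC
Y = (0.00333 + j0.000330) S
|Y| = 0.00335 S → |Z| = 1/|Y| = 299 Ω, ∠Z = −∠Y = -5.65°
I = V/|Z| = 5.1/299 = 17.1 mA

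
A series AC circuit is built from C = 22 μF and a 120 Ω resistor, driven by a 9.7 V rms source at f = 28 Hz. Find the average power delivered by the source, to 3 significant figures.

ω = 2πf = 175.9 rad/s
X_C = 1/(ωC) = 258 Ω
Z = 120 − j258 Ω
|Z| = √(120² + 258²) = 285 Ω
∠Z = arctan(-258/120) = -65.1°
I = V/|Z| = 34.0 mA
P = VI cos φ = 9.7 × 0.0340 × cos(-65.1°) = 139 mW

139 mW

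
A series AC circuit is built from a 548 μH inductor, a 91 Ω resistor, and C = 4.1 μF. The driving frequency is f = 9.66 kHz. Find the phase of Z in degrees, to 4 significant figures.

17.81°

ω = 2πf = 60700 rad/s
X_L = ωL = 33.26 Ω
X_C = 1/(ωC) = 4.018 Ω
Net reactance X = X_L − X_C = 29.24 Ω
Z = 91.00 + j29.24 Ω
|Z| = √(91.00² + 29.24²) = 95.58 Ω
∠Z = arctan(29.24/91.00) = 17.81°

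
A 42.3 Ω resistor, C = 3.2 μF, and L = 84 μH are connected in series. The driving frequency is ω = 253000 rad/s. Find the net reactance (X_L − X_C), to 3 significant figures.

X_L = ωL = 21.3 Ω
X_C = 1/(ωC) = 1.24 Ω
X = 21.3 − 1.24 = 20.0 Ω

20.0 Ω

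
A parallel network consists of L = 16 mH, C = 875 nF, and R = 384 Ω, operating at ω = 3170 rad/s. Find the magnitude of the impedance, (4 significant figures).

X_L = ωL = 50.72 Ω
X_C = 1/(ωC) = 360.5 Ω
Parallel: admittances add. Y = 1/R + 1/(jωL) + jωC
Y = (0.002604 − j0.01694) S
|Y| = 0.01714 S → |Z| = 1/|Y| = 58.34 Ω, ∠Z = −∠Y = 81.26°

58.34 Ω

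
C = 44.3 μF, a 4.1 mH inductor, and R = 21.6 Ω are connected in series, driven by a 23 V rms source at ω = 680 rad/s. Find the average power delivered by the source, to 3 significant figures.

8.21 W

X_L = ωL = 2.79 Ω
X_C = 1/(ωC) = 33.2 Ω
Net reactance X = X_L − X_C = -30.4 Ω
Z = 21.6 − j30.4 Ω
|Z| = √(21.6² + 30.4²) = 37.3 Ω
∠Z = arctan(-30.4/21.6) = -54.6°
I = V/|Z| = 617 mA
P = VI cos φ = 23 × 0.617 × cos(-54.6°) = 8.21 W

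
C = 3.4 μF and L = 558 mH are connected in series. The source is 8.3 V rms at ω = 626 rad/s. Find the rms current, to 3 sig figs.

68.9 mA

X_L = ωL = 349 Ω
X_C = 1/(ωC) = 470 Ω
Net reactance X = X_L − X_C = -121 Ω
Z = − j121 Ω
|Z| = √(0² + 121²) = 121 Ω
I = V/|Z| = 8.3/121 = 68.9 mA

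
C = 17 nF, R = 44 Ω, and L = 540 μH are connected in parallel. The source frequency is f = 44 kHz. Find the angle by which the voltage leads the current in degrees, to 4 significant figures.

ω = 2πf = 276500 rad/s
X_L = ωL = 149.3 Ω
X_C = 1/(ωC) = 212.8 Ω
Parallel: admittances add. Y = 1/R + 1/(jωL) + jωC
Y = (0.02273 − j0.001999) S
|Y| = 0.02281 S → |Z| = 1/|Y| = 43.83 Ω, ∠Z = −∠Y = 5.026°

5.026°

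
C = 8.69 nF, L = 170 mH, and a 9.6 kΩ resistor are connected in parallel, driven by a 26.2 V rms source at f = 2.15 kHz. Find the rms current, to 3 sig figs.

ω = 2πf = 13510 rad/s
X_L = ωL = 2300 Ω
X_C = 1/(ωC) = 8520 Ω
Parallel: admittances add. Y = 1/R + 1/(jωL) + jωC
Y = (0.000104 − j0.000318) S
|Y| = 0.000335 S → |Z| = 1/|Y| = 2990 Ω, ∠Z = −∠Y = 71.9°
I = V/|Z| = 26.2/2990 = 8.77 mA

8.77 mA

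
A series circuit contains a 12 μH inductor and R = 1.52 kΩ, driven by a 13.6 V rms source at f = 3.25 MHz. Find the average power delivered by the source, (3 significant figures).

ω = 2πf = 2.042e+07 rad/s
X_L = ωL = 245 Ω
Z = 1520 + j245 Ω
|Z| = √(1520² + 245²) = 1540 Ω
∠Z = arctan(245/1520) = 9.16°
I = V/|Z| = 8.83 mA
P = VI cos φ = 13.6 × 0.00883 × cos(9.16°) = 119 mW

119 mW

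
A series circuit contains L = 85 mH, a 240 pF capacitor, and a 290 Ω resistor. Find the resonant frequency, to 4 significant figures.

35.24 kHz

ω₀ = 1/√(LC) = 1/√(0.085 × 2.4e-10) = 221400 rad/s
f₀ = ω₀/(2π) = 35.24 kHz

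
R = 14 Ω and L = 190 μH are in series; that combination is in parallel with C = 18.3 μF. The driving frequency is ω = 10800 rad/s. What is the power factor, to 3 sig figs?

X_L = ωL = 2.05 Ω
X_C = 1/(ωC) = 5.06 Ω
Branch 1 (R+jX_L): Z₁ = 14.0 + j2.05 Ω, |Z₁| = 14.1 Ω
Branch 2 (−jX_C): Z₂ = −j5.06 Ω
Parallel: Z = Z₁Z₂/(Z₁+Z₂), |Z| = 5.00 Ω, ∠Z = -69.5°
cos φ = cos(-69.5°) = 0.350

0.350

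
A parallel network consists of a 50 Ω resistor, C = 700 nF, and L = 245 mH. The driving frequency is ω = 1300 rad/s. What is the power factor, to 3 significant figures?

X_L = ωL = 318 Ω
X_C = 1/(ωC) = 1100 Ω
Parallel: admittances add. Y = 1/R + 1/(jωL) + jωC
Y = (0.0200 − j0.00223) S
|Y| = 0.0201 S → |Z| = 1/|Y| = 49.7 Ω, ∠Z = −∠Y = 6.36°
cos φ = cos(6.36°) = 0.994

0.994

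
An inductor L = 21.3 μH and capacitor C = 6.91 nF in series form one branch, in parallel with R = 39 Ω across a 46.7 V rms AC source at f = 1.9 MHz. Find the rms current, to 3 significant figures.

1.21 A

ω = 2πf = 1.194e+07 rad/s
X_L = ωL = 254 Ω
X_C = 1/(ωC) = 12.1 Ω
Branch 1: Z₁ = R = 39.0 Ω
Branch 2 (series LC): Z₂ = j(X_L − X_C) = j242 Ω
Parallel: Z = Z₁Z₂/(Z₁+Z₂), |Z| = 38.5 Ω, ∠Z = 9.15°
I = V/|Z| = 46.7/38.5 = 1.21 A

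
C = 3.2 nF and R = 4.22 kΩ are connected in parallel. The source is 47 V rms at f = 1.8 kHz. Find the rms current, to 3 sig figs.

ω = 2πf = 11310 rad/s
X_C = 1/(ωC) = 27600 Ω
Parallel: admittances add. Y = 1/R + jωC
Y = (0.000237 + j3.62e-05) S
|Y| = 0.000240 S → |Z| = 1/|Y| = 4170 Ω, ∠Z = −∠Y = -8.68°
I = V/|Z| = 47/4170 = 11.3 mA

11.3 mA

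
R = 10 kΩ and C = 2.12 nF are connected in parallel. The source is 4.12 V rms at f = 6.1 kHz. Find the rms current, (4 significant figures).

ω = 2πf = 38330 rad/s
X_C = 1/(ωC) = 12310 Ω
Parallel: admittances add. Y = 1/R + jωC
Y = (0.0001000 + j8.125e-05) S
|Y| = 0.0001288 S → |Z| = 1/|Y| = 7761 Ω, ∠Z = −∠Y = -39.10°
I = V/|Z| = 4.12/7761 = 530.9 μA

530.9 μA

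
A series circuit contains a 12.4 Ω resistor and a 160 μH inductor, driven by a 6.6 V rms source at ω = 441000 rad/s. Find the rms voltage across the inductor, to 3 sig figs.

6.50 V

X_L = ωL = 70.6 Ω
Z = 12.4 + j70.6 Ω
|Z| = √(12.4² + 70.6²) = 71.6 Ω
I = V/|Z| = 92.1 mA
V_L = I·|Z_L| = 0.0921 × 70.6 = 6.50 V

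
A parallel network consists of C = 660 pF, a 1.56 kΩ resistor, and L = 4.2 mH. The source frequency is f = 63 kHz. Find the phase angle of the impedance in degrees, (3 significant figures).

ω = 2πf = 395800 rad/s
X_L = ωL = 1660 Ω
X_C = 1/(ωC) = 3830 Ω
Parallel: admittances add. Y = 1/R + 1/(jωL) + jωC
Y = (0.000641 − j0.000340) S
|Y| = 0.000726 S → |Z| = 1/|Y| = 1380 Ω, ∠Z = −∠Y = 28.0°

28.0°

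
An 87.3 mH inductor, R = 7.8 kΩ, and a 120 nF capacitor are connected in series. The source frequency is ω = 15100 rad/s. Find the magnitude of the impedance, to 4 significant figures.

X_L = ωL = 1318 Ω
X_C = 1/(ωC) = 551.9 Ω
Net reactance X = X_L − X_C = 766.4 Ω
Z = 7800 + j766.4 Ω
|Z| = √(7800² + 766.4²) = 7838 Ω

7838 Ω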